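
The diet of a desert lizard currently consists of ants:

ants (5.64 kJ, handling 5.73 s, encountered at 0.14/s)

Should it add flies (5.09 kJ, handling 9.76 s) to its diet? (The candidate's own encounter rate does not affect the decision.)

On ants alone, R = ΣλE/(1+Σλh) = 0.7896/1.802 = 0.4381 kJ/s.
flies: E/h = 5.09/9.76 = 0.5215 kJ/s.
0.5215 > 0.4381, so adding flies raises the average — include it.

Yes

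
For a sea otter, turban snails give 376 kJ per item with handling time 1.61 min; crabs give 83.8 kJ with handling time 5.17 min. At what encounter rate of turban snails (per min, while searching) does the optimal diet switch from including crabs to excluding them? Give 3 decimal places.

0.046 per min

The zero-one rule: include crabs iff E₂/h₂ > λE₁/(1+λh₁). Equality gives the switch point.
λE₁h₂ = E₂ + λE₂h₁ ⇒ λ = E₂/(E₁h₂ − E₂h₁) = 83.8/(1944 − 134.9) = 0.04632 per min.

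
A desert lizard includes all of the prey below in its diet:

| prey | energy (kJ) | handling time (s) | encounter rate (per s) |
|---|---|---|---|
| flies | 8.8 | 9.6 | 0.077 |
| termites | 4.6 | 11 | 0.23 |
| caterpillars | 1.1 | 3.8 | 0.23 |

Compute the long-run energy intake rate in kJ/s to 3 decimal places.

0.387 kJ/s

R = Σλ_iE_i / (1 + Σλ_ih_i)
Numerator: 0.077×8.8 + 0.23×4.6 + 0.23×1.1 = 1.989
Denominator: 1 + 0.077×9.6 + 0.23×11 + 0.23×3.8 = 5.143
R = 1.989/5.143 = 0.3866 kJ/s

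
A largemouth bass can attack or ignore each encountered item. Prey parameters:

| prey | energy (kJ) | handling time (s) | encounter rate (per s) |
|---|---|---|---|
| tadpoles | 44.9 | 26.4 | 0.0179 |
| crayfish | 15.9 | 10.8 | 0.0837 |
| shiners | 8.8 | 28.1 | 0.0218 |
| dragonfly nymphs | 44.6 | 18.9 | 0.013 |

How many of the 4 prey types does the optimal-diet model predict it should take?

Profitabilities (E/h, kJ/s): dragonfly nymphs 2.36, tadpoles 1.7, crayfish 1.47, shiners 0.313. Add prey in this order while the next type's profitability exceeds the intake rate on those already taken.
Rate on top 1: 0.4654. tadpoles: 1.7 > 0.4654 → include.
Rate on top 2: 0.8052. crayfish: 1.47 > 0.8052 → include.
Rate on top 3: 1.035. shiners: 0.313 < 1.035 → exclude; stop.
Optimal diet: dragonfly nymphs, tadpoles, crayfish — 3 of 4 types.

3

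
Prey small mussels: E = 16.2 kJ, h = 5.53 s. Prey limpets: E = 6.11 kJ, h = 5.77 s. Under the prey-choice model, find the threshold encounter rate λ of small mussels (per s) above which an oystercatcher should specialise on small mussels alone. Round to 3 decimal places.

Drop limpets once their profitability E₂/h₂ falls below the rate achievable on small mussels alone: E₂/h₂ = λE₁/(1 + λh₁).
Solve for λ: λE₁h₂ = E₂(1 + λh₁) → λ(E₁h₂ − E₂h₁) = E₂ → λ = E₂/(E₁h₂ − E₂h₁).
λ = 6.11/(16.2×5.77 − 6.11×5.53) = 6.11/59.69 = 0.1024 per s.

0.102 per s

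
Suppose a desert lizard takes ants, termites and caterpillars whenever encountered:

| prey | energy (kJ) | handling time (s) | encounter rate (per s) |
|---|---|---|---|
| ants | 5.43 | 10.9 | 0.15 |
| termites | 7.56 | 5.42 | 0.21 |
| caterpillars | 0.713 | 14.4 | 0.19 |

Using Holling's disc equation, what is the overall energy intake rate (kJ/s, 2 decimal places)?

Energy encountered per unit search time: 0.15×5.43 + 0.21×7.56 + 0.19×0.713 = 2.538 kJ/s.
Handling time per unit search time: 0.15×10.9 + 0.21×5.42 + 0.19×14.4 = 5.509.
Rate = 2.538/(1 + 5.509) = 0.3898 kJ/s.

0.39 kJ/s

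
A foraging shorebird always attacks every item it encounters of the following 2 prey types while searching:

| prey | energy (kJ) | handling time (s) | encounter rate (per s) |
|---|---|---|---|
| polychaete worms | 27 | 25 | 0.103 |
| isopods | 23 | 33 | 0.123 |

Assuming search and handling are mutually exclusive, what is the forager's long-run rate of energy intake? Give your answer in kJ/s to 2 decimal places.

Energy encountered per unit search time: 0.103×27 + 0.123×23 = 5.61 kJ/s.
Handling time per unit search time: 0.103×25 + 0.123×33 = 6.634.
Rate = 5.61/(1 + 6.634) = 0.7349 kJ/s.

0.73 kJ/s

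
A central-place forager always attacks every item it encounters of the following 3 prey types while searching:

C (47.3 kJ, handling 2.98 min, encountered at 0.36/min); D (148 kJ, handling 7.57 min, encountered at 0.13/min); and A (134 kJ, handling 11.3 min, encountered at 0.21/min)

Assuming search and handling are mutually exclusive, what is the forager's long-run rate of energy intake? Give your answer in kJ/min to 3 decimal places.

11.862 kJ/min

R = (0.36×47.3 + 0.13×148 + 0.21×134) / (1 + 0.36×2.98 + 0.13×7.57 + 0.21×11.3) = 64.41/5.43 = 11.86 kJ/min.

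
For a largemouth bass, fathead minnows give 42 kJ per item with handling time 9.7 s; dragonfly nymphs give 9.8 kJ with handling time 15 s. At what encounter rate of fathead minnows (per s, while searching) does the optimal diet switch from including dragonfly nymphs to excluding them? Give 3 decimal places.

0.018 per s

The zero-one rule: include dragonfly nymphs iff E₂/h₂ > λE₁/(1+λh₁). Equality gives the switch point.
λE₁h₂ = E₂ + λE₂h₁ ⇒ λ = E₂/(E₁h₂ − E₂h₁) = 9.8/(630 − 95.06) = 0.01832 per s.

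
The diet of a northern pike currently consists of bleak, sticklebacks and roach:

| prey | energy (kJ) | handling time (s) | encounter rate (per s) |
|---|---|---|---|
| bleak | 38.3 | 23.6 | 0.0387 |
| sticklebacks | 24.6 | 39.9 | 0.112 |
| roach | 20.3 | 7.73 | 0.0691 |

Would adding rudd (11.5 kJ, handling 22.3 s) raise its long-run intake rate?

Intake rate on the current diet: R = (0.0387×38.3 + 0.112×24.6 + 0.0691×20.3) / (1 + 0.0387×23.6 + 0.112×39.9 + 0.0691×7.73) = 5.64/6.916 = 0.8155 kJ/s.
rudd: E/h = 11.5/22.3 = 0.5157 kJ/s.
Since 0.5157 < R, time spent handling rudd is better spent searching.

No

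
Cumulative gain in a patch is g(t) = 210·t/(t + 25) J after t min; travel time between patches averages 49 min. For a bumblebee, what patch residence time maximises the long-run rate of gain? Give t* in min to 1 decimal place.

35.0 min

By the marginal value theorem, leave when the instantaneous gain rate g'(t) equals the habitat-wide average g(t)/(T + t).
g'(t) = 210·25/(t + 25)². Setting 210·25/(t+25)² = 210t/[(t+25)(49+t)] gives 25(49+t) = t(t+25), so t² = 25×49 = 1225.
t* = √1225 = 35 min.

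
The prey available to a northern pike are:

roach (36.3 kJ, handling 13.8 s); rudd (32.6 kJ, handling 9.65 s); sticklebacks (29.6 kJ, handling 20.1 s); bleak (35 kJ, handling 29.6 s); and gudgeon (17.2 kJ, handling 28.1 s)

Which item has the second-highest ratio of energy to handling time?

roach

In descending order of E/h:
rudd: 32.6/9.65 = 3.38 kJ/s
roach: 36.3/13.8 = 2.63 kJ/s
sticklebacks: 29.6/20.1 = 1.47 kJ/s
bleak: 35/29.6 = 1.18 kJ/s
gudgeon: 17.2/28.1 = 0.612 kJ/s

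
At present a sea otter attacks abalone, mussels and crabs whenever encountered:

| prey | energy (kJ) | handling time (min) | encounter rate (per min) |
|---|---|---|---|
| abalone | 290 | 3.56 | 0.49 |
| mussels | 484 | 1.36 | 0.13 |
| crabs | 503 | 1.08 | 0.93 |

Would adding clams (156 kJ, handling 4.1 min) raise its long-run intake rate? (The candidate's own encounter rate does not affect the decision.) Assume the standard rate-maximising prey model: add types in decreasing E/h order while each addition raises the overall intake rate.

Intake rate on the current diet: R = (0.49×290 + 0.13×484 + 0.93×503) / (1 + 0.49×3.56 + 0.13×1.36 + 0.93×1.08) = 672.8/3.926 = 171.4 kJ/min.
Profitability of clams: 156/4.1 = 38.05 kJ/min.
38.05 < 171.4, so adding clams would lower the average — exclude it.

No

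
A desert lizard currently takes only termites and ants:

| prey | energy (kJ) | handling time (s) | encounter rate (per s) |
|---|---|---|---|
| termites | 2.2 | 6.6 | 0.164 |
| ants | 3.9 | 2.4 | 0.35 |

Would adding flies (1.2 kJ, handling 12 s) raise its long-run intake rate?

No

On termites and ants alone, R = ΣλE/(1+Σλh) = 1.726/2.922 = 0.5905 kJ/s.
Profitability of flies: 1.2/12 = 0.1 kJ/s.
0.1 < 0.5905, so adding flies would lower the average — exclude it.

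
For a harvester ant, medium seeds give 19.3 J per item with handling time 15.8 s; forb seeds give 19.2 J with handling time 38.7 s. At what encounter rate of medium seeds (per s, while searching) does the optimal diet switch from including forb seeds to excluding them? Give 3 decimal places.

Drop forb seeds once their profitability E₂/h₂ falls below the rate achievable on medium seeds alone: E₂/h₂ = λE₁/(1 + λh₁).
Solve for λ: λE₁h₂ = E₂(1 + λh₁) → λ(E₁h₂ − E₂h₁) = E₂ → λ = E₂/(E₁h₂ − E₂h₁).
λ = 19.2/(19.3×38.7 − 19.2×15.8) = 19.2/443.6 = 0.04329 per s.

0.043 per s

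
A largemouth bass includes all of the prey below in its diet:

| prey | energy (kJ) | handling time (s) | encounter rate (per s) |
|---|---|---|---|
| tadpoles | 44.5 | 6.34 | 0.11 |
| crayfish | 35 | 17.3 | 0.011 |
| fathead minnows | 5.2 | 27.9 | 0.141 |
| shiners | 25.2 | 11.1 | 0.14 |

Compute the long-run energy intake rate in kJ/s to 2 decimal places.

1.29 kJ/s

R = (0.11×44.5 + 0.011×35 + 0.141×5.2 + 0.14×25.2) / (1 + 0.11×6.34 + 0.011×17.3 + 0.141×27.9 + 0.14×11.1) = 9.541/7.376 = 1.294 kJ/s.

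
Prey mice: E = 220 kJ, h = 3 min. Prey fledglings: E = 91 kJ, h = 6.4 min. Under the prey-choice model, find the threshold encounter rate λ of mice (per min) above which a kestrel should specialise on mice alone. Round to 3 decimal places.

0.080 per min

At the threshold, the rate on mice alone equals the profitability of fledglings: λ·220/(1 + λ·3) = 91/6.4 = 14.22.
Rearranging, λ(220 − 14.22×3) = 14.22, so λ = 14.22/177.3 = 0.08018 per min.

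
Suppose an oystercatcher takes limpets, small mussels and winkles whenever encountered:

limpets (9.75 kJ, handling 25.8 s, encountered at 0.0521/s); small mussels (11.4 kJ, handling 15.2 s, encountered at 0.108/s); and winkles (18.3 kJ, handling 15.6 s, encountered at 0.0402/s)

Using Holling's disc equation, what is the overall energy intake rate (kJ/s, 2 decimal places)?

0.54 kJ/s

Energy encountered per unit search time: 0.0521×9.75 + 0.108×11.4 + 0.0402×18.3 = 2.475 kJ/s.
Handling time per unit search time: 0.0521×25.8 + 0.108×15.2 + 0.0402×15.6 = 3.613.
Rate = 2.475/(1 + 3.613) = 0.5365 kJ/s.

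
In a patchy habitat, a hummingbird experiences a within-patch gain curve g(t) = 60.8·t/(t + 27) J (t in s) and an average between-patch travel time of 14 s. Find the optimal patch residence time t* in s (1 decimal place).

Optimal t* satisfies g'(t*) = g(t*)/(T + t*).
g'(t) = 60.8·27/(t + 27)². Setting 60.8·27/(t+27)² = 60.8t/[(t+27)(14+t)] gives 27(14+t) = t(t+27), so t² = 27×14 = 378.
t* = √378 = 19.44 s.

19.4 s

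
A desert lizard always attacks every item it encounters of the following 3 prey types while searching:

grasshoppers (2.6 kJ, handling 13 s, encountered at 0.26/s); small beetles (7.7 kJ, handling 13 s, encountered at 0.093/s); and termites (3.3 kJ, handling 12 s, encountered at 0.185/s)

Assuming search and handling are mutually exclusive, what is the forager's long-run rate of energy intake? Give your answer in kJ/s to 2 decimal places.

0.26 kJ/s

R = (0.26×2.6 + 0.093×7.7 + 0.185×3.3) / (1 + 0.26×13 + 0.093×13 + 0.185×12) = 2.003/7.809 = 0.2564 kJ/s.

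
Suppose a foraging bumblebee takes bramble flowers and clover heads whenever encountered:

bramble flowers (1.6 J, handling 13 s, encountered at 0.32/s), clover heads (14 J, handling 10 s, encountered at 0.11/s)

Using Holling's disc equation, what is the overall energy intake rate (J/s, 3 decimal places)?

0.328 J/s

R = Σλ_iE_i / (1 + Σλ_ih_i)
Numerator: 0.32×1.6 + 0.11×14 = 2.052
Denominator: 1 + 0.32×13 + 0.11×10 = 6.26
R = 2.052/6.26 = 0.3278 J/s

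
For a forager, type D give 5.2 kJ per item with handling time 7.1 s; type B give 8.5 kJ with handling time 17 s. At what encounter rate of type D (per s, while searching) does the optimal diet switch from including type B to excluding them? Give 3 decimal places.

Drop type B once their profitability E₂/h₂ falls below the rate achievable on type D alone: E₂/h₂ = λE₁/(1 + λh₁).
Solve for λ: λE₁h₂ = E₂(1 + λh₁) → λ(E₁h₂ − E₂h₁) = E₂ → λ = E₂/(E₁h₂ − E₂h₁).
λ = 8.5/(5.2×17 − 8.5×7.1) = 8.5/28.05 = 0.303 per s.

0.303 per s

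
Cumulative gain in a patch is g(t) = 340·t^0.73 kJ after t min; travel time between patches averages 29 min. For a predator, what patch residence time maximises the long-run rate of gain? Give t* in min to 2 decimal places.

Optimal t* satisfies g'(t*) = g(t*)/(T + t*).
g'(t) = 0.73·340·t^-0.27. Setting 0.73·340·t^-0.27 = 340·t^0.73/(29+t) gives 0.73(29+t) = t, so 0.27·t = 0.73×29.
t* = 0.73×29/0.27 = 78.41 min.

78.41 min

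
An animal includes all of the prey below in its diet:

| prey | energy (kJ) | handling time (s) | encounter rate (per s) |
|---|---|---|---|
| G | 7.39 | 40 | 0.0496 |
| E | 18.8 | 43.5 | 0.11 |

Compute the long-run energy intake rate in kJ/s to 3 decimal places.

R = Σλ_iE_i / (1 + Σλ_ih_i)
Numerator: 0.0496×7.39 + 0.11×18.8 = 2.435
Denominator: 1 + 0.0496×40 + 0.11×43.5 = 7.769
R = 2.435/7.769 = 0.3134 kJ/s

0.313 kJ/s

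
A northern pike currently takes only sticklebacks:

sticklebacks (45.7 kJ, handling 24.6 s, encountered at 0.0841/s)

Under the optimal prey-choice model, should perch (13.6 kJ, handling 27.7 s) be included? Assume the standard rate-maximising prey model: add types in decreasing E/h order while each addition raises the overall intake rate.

No

Current rate: (0.0841×45.7)/(1 + 0.0841×24.6) = 1.252 kJ/s.
perch: E/h = 13.6/27.7 = 0.491 kJ/s.
0.491 < 1.252, so adding perch would lower the average — exclude it.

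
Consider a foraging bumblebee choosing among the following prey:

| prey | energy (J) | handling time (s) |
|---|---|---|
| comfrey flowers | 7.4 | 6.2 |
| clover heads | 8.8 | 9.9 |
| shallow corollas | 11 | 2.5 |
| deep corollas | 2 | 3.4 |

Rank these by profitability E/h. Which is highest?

shallow corollas

In descending order of E/h:
shallow corollas: 11/2.5 = 4.4 J/s
comfrey flowers: 7.4/6.2 = 1.19 J/s
clover heads: 8.8/9.9 = 0.889 J/s
deep corollas: 2/3.4 = 0.588 J/s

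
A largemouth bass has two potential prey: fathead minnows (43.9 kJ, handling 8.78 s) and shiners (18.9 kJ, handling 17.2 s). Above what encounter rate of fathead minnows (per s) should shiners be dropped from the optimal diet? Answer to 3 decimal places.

Drop shiners once their profitability E₂/h₂ falls below the rate achievable on fathead minnows alone: E₂/h₂ = λE₁/(1 + λh₁).
Solve for λ: λE₁h₂ = E₂(1 + λh₁) → λ(E₁h₂ − E₂h₁) = E₂ → λ = E₂/(E₁h₂ − E₂h₁).
λ = 18.9/(43.9×17.2 − 18.9×8.78) = 18.9/589.1 = 0.03208 per s.

0.032 per s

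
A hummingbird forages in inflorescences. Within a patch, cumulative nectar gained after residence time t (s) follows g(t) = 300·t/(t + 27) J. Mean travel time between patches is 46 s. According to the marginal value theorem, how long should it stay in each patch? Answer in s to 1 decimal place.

35.2 s

Optimal t* satisfies g'(t*) = g(t*)/(T + t*).
g'(t) = 300·27/(t + 27)². Setting 300·27/(t+27)² = 300t/[(t+27)(46+t)] gives 27(46+t) = t(t+27), so t² = 27×46 = 1242.
t* = √1242 = 35.24 s.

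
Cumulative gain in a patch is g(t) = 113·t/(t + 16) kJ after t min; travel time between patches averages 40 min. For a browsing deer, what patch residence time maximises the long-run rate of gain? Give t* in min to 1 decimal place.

By the marginal value theorem, leave when the instantaneous gain rate g'(t) equals the habitat-wide average g(t)/(T + t).
g'(t) = 113·16/(t + 16)². Setting 113·16/(t+16)² = 113t/[(t+16)(40+t)] gives 16(40+t) = t(t+16), so t² = 16×40 = 640.
t* = √640 = 25.3 min.

25.3 min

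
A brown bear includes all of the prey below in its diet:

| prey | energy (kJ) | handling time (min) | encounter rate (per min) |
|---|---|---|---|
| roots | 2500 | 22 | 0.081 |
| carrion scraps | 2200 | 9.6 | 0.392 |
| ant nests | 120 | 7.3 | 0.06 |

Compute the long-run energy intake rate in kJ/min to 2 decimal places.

153.53 kJ/min

R = Σλ_iE_i / (1 + Σλ_ih_i)
Numerator: 0.081×2500 + 0.392×2200 + 0.06×120 = 1072
Denominator: 1 + 0.081×22 + 0.392×9.6 + 0.06×7.3 = 6.983
R = 1072/6.983 = 153.5 kJ/min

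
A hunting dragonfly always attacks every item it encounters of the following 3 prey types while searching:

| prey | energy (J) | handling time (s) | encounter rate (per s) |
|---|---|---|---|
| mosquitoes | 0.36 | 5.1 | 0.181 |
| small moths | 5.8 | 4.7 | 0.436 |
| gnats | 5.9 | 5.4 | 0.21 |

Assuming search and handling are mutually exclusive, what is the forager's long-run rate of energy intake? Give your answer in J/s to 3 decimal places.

R = Σλ_iE_i / (1 + Σλ_ih_i)
Numerator: 0.181×0.36 + 0.436×5.8 + 0.21×5.9 = 3.833
Denominator: 1 + 0.181×5.1 + 0.436×4.7 + 0.21×5.4 = 5.106
R = 3.833/5.106 = 0.7506 J/s

0.751 J/s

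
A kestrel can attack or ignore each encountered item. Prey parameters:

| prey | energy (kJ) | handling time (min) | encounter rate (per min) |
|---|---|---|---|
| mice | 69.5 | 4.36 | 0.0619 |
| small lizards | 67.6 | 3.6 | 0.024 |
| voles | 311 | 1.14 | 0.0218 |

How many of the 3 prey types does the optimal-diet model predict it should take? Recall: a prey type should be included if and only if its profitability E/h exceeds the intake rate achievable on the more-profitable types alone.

Rank by E/h (kJ/min): voles 273, small lizards 18.8, mice 15.9. Include each in turn until the next type's E/h falls below the running intake rate.
Rate on top 1: 6.615. small lizards: 18.8 > 6.615 → include.
Rate on top 2: 7.561. mice: 15.9 > 7.561 → include.
Optimal diet: voles, small lizards, mice — 3 of 3 types.

3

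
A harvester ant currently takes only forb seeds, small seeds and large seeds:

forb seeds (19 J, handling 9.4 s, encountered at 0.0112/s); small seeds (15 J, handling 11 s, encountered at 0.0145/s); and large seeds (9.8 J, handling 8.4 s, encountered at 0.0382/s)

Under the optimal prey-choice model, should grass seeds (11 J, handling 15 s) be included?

Yes

Current rate: (0.0112×19 + 0.0145×15 + 0.0382×9.8)/(1 + 0.0112×9.4 + 0.0145×11 + 0.0382×8.4) = 0.5075 J/s.
grass seeds: E/h = 11/15 = 0.7333 J/s.
0.7333 > 0.5075, so adding grass seeds raises the average — include it.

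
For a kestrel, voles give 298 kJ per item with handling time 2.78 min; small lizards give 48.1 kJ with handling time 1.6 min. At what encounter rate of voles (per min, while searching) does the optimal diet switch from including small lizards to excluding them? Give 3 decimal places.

0.140 per min

At the threshold, the rate on voles alone equals the profitability of small lizards: λ·298/(1 + λ·2.78) = 48.1/1.6 = 30.06.
Rearranging, λ(298 − 30.06×2.78) = 30.06, so λ = 30.06/214.4 = 0.1402 per min.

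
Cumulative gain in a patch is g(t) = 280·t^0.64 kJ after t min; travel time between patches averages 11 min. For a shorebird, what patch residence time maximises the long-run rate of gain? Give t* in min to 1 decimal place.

By the marginal value theorem, leave when the instantaneous gain rate g'(t) equals the habitat-wide average g(t)/(T + t).
g'(t) = 0.64·280·t^-0.36. Setting 0.64·280·t^-0.36 = 280·t^0.64/(11+t) gives 0.64(11+t) = t, so 0.36·t = 0.64×11.
t* = 0.64×11/0.36 = 19.56 min.

19.6 min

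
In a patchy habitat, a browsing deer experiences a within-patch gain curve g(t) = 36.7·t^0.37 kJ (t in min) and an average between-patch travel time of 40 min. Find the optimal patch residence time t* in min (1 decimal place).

23.5 min

Maximise g(t)/(T+t): set derivative to zero → g'(t)(T+t) = g(t).
g'(t) = 0.37·36.7·t^-0.63. Setting 0.37·36.7·t^-0.63 = 36.7·t^0.37/(40+t) gives 0.37(40+t) = t, so 0.63·t = 0.37×40.
t* = 0.37×40/0.63 = 23.49 min.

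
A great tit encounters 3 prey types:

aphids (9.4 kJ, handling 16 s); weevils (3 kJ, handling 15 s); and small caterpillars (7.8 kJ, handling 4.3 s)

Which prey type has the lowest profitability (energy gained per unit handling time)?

Profitability E/h (kJ/s): aphids = 9.4/16 = 0.588, weevils = 3/15 = 0.2, small caterpillars = 7.8/4.3 = 1.81.
Ranked: small caterpillars > aphids > weevils.

weevils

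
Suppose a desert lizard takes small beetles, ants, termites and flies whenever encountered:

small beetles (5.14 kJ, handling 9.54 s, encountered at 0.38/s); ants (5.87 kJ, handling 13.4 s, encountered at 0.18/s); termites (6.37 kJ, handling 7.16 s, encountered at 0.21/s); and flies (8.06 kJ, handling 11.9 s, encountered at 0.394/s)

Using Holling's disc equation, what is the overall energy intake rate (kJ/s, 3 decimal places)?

0.569 kJ/s

R = (0.38×5.14 + 0.18×5.87 + 0.21×6.37 + 0.394×8.06) / (1 + 0.38×9.54 + 0.18×13.4 + 0.21×7.16 + 0.394×11.9) = 7.523/13.23 = 0.5687 kJ/s.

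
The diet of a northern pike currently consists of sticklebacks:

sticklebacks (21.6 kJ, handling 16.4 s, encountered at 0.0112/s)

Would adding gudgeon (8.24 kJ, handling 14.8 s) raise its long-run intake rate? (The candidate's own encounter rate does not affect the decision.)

Yes

Intake rate on the current diet: R = (0.0112×21.6) / (1 + 0.0112×16.4) = 0.2419/1.184 = 0.2044 kJ/s.
Profitability of gudgeon: 8.24/14.8 = 0.5568 kJ/s.
Since 0.5568 > R, including gudgeon increases the long-run rate.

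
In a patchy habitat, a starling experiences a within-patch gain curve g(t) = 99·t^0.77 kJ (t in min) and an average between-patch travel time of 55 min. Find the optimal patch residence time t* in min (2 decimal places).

Maximise g(t)/(T+t): set derivative to zero → g'(t)(T+t) = g(t).
g'(t) = 0.77·99·t^-0.23. Setting 0.77·99·t^-0.23 = 99·t^0.77/(55+t) gives 0.77(55+t) = t, so 0.23·t = 0.77×55.
t* = 0.77×55/0.23 = 184.1 min.

184.13 min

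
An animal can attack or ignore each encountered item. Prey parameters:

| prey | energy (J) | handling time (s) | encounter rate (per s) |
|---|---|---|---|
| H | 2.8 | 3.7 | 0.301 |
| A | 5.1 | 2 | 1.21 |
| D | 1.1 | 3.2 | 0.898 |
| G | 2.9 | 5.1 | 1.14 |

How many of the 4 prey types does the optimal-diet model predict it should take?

Profitabilities (E/h, J/s): A 2.55, H 0.757, G 0.569, D 0.344. Add prey in this order while the next type's profitability exceeds the intake rate on those already taken.
Rate on top 1: 1.804. H: 0.757 < 1.804 → exclude; stop.
Optimal diet: A — 1 of 4 types.

1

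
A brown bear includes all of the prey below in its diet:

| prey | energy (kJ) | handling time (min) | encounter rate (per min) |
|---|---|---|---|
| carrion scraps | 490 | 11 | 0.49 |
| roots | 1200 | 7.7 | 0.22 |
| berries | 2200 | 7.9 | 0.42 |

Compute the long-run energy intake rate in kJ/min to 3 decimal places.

125.250 kJ/min

R = (0.49×490 + 0.22×1200 + 0.42×2200) / (1 + 0.49×11 + 0.22×7.7 + 0.42×7.9) = 1428/11.4 = 125.2 kJ/min.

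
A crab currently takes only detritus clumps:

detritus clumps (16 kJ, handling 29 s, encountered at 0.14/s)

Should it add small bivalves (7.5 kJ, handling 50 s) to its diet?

No

On detritus clumps alone, R = ΣλE/(1+Σλh) = 2.24/5.06 = 0.4427 kJ/s.
small bivalves: E/h = 7.5/50 = 0.15 kJ/s.
Since 0.15 < R, time spent handling small bivalves is better spent searching.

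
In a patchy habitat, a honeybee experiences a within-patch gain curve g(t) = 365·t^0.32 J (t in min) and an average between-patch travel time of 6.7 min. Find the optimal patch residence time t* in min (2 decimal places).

3.15 min

By the marginal value theorem, leave when the instantaneous gain rate g'(t) equals the habitat-wide average g(t)/(T + t).
g'(t) = 0.32·365·t^-0.68. Setting 0.32·365·t^-0.68 = 365·t^0.32/(6.7+t) gives 0.32(6.7+t) = t, so 0.68·t = 0.32×6.7.
t* = 0.32×6.7/0.68 = 3.153 min.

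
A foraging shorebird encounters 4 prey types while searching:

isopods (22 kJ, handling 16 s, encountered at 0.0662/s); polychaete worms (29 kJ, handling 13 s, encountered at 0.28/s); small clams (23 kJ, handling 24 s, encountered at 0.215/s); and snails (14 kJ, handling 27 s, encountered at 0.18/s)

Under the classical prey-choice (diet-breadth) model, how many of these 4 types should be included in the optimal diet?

1

E/h in descending order: polychaete worms 2.23, isopods 1.38, small clams 0.958, snails 0.519 kJ/s. The optimal diet is the largest prefix of this list for which every included type satisfies E_i/h_i > R on the types above it.
Rate on top 1: 1.75. isopods: 1.38 < 1.75 → exclude; stop.
Optimal diet: polychaete worms — 1 of 4 types.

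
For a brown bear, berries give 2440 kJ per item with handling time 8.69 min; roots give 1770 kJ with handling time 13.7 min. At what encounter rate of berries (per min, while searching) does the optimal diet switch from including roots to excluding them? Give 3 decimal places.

0.098 per min

Drop roots once their profitability E₂/h₂ falls below the rate achievable on berries alone: E₂/h₂ = λE₁/(1 + λh₁).
Solve for λ: λE₁h₂ = E₂(1 + λh₁) → λ(E₁h₂ − E₂h₁) = E₂ → λ = E₂/(E₁h₂ − E₂h₁).
λ = 1770/(2440×13.7 − 1770×8.69) = 1770/1.805e+04 = 0.09808 per min.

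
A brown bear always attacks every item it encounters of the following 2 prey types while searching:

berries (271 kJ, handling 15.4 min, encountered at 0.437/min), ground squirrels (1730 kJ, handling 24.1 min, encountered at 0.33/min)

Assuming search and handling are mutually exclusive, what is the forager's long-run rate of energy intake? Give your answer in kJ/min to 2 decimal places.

43.95 kJ/min

R = Σλ_iE_i / (1 + Σλ_ih_i)
Numerator: 0.437×271 + 0.33×1730 = 689.3
Denominator: 1 + 0.437×15.4 + 0.33×24.1 = 15.68
R = 689.3/15.68 = 43.95 kJ/min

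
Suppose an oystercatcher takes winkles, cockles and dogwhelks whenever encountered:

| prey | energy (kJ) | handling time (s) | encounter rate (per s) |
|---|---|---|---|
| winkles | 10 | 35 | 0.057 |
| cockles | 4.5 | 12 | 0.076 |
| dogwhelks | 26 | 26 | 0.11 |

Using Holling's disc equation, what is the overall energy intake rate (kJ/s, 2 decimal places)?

R = Σλ_iE_i / (1 + Σλ_ih_i)
Numerator: 0.057×10 + 0.076×4.5 + 0.11×26 = 3.772
Denominator: 1 + 0.057×35 + 0.076×12 + 0.11×26 = 6.767
R = 3.772/6.767 = 0.5574 kJ/s

0.56 kJ/s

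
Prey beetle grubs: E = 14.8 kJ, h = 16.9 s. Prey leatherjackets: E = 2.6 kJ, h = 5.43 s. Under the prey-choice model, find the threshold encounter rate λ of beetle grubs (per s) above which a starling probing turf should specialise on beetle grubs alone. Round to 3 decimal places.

0.071 per s

At the threshold, the rate on beetle grubs alone equals the profitability of leatherjackets: λ·14.8/(1 + λ·16.9) = 2.6/5.43 = 0.4788.
Rearranging, λ(14.8 − 0.4788×16.9) = 0.4788, so λ = 0.4788/6.708 = 0.07138 per s.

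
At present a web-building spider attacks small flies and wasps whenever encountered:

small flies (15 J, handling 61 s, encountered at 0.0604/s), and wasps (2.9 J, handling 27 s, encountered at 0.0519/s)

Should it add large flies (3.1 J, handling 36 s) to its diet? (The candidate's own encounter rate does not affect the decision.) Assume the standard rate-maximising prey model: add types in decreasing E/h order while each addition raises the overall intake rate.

No

Intake rate on the current diet: R = (0.0604×15 + 0.0519×2.9) / (1 + 0.0604×61 + 0.0519×27) = 1.057/6.086 = 0.1736 J/s.
Profitability of large flies: 3.1/36 = 0.08611 J/s.
0.08611 < 0.1736, so adding large flies would lower the average — exclude it.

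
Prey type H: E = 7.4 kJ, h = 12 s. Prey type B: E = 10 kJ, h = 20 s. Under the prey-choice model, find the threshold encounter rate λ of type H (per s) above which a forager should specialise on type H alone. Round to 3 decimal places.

0.357 per s

The zero-one rule: include type B iff E₂/h₂ > λE₁/(1+λh₁). Equality gives the switch point.
λE₁h₂ = E₂ + λE₂h₁ ⇒ λ = E₂/(E₁h₂ − E₂h₁) = 10/(148 − 120) = 0.3571 per s.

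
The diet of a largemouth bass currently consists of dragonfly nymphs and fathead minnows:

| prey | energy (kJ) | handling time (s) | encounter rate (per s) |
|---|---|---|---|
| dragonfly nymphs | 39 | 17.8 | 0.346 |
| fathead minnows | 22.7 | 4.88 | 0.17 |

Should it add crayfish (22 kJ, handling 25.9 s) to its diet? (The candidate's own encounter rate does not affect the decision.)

No

Intake rate on the current diet: R = (0.346×39 + 0.17×22.7) / (1 + 0.346×17.8 + 0.17×4.88) = 17.35/7.988 = 2.172 kJ/s.
Profitability of crayfish: 22/25.9 = 0.8494 kJ/s.
0.8494 < 2.172, so adding crayfish would lower the average — exclude it.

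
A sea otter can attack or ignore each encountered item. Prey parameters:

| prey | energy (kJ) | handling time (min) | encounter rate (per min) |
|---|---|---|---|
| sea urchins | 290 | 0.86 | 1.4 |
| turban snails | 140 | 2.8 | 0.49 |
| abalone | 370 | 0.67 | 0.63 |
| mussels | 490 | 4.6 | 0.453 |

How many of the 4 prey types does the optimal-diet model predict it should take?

E/h in descending order: abalone 552, sea urchins 337, mussels 107, turban snails 50 kJ/min. The optimal diet is the largest prefix of this list for which every included type satisfies E_i/h_i > R on the types above it.
Rate on top 1: 163.9. sea urchins: 337 > 163.9 → include.
Rate on top 2: 243.4. mussels: 107 < 243.4 → exclude; stop.
Optimal diet: abalone, sea urchins — 2 of 4 types.

2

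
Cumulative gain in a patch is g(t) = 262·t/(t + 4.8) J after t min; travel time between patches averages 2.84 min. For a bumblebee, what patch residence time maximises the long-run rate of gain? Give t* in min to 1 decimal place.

By the marginal value theorem, leave when the instantaneous gain rate g'(t) equals the habitat-wide average g(t)/(T + t).
g'(t) = 262·4.8/(t + 4.8)². Setting 262·4.8/(t+4.8)² = 262t/[(t+4.8)(2.84+t)] gives 4.8(2.84+t) = t(t+4.8), so t² = 4.8×2.84 = 13.63.
t* = √13.63 = 3.692 min.

3.7 min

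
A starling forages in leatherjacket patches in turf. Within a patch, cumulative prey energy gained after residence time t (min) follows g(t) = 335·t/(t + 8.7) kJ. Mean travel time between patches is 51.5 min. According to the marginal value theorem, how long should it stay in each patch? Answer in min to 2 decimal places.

21.17 min

By the marginal value theorem, leave when the instantaneous gain rate g'(t) equals the habitat-wide average g(t)/(T + t).
g'(t) = 335·8.7/(t + 8.7)². Setting 335·8.7/(t+8.7)² = 335t/[(t+8.7)(51.5+t)] gives 8.7(51.5+t) = t(t+8.7), so t² = 8.7×51.5 = 448.
t* = √448 = 21.17 min.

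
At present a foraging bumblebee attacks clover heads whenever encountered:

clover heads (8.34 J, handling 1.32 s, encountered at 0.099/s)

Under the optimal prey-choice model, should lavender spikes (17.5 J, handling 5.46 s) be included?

Yes

Intake rate on the current diet: R = (0.099×8.34) / (1 + 0.099×1.32) = 0.8257/1.131 = 0.7302 J/s.
lavender spikes: E/h = 17.5/5.46 = 3.205 J/s.
Since 3.205 > R, including lavender spikes increases the long-run rate.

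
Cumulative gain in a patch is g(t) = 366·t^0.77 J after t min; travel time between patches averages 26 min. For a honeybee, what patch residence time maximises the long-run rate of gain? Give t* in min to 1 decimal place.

87.0 min

Optimal t* satisfies g'(t*) = g(t*)/(T + t*).
g'(t) = 0.77·366·t^-0.23. Setting 0.77·366·t^-0.23 = 366·t^0.77/(26+t) gives 0.77(26+t) = t, so 0.23·t = 0.77×26.
t* = 0.77×26/0.23 = 87.04 min.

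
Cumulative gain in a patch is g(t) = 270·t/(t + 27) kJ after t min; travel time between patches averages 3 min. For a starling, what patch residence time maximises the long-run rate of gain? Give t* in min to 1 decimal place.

9.0 min

Optimal t* satisfies g'(t*) = g(t*)/(T + t*).
g'(t) = 270·27/(t + 27)². Setting 270·27/(t+27)² = 270t/[(t+27)(3+t)] gives 27(3+t) = t(t+27), so t² = 27×3 = 81.
t* = √81 = 9 min.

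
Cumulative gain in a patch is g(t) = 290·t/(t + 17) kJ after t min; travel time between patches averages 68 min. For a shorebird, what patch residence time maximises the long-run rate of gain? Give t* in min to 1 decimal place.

34.0 min

By the marginal value theorem, leave when the instantaneous gain rate g'(t) equals the habitat-wide average g(t)/(T + t).
g'(t) = 290·17/(t + 17)². Setting 290·17/(t+17)² = 290t/[(t+17)(68+t)] gives 17(68+t) = t(t+17), so t² = 17×68 = 1156.
t* = √1156 = 34 min.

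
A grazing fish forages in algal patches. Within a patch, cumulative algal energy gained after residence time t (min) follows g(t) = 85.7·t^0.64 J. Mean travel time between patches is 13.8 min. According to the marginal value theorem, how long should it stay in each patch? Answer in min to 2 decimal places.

Maximise g(t)/(T+t): set derivative to zero → g'(t)(T+t) = g(t).
g'(t) = 0.64·85.7·t^-0.36. Setting 0.64·85.7·t^-0.36 = 85.7·t^0.64/(13.8+t) gives 0.64(13.8+t) = t, so 0.36·t = 0.64×13.8.
t* = 0.64×13.8/0.36 = 24.53 min.

24.53 min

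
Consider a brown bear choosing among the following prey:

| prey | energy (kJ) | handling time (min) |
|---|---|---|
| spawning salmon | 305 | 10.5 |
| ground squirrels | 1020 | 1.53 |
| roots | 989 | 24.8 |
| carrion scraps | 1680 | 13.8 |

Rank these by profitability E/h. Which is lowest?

spawning salmon

Profitability E/h (kJ/min): spawning salmon = 305/10.5 = 29, ground squirrels = 1020/1.53 = 667, roots = 989/24.8 = 39.9, carrion scraps = 1680/13.8 = 122.
Ranked: ground squirrels > carrion scraps > roots > spawning salmon.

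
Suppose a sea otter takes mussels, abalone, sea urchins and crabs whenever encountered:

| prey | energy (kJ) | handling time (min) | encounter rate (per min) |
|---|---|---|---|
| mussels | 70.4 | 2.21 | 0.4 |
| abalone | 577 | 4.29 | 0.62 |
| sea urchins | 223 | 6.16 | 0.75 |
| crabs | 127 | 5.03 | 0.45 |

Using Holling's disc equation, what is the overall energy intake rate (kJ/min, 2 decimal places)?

R = (0.4×70.4 + 0.62×577 + 0.75×223 + 0.45×127) / (1 + 0.4×2.21 + 0.62×4.29 + 0.75×6.16 + 0.45×5.03) = 610.3/11.43 = 53.41 kJ/min.

53.41 kJ/min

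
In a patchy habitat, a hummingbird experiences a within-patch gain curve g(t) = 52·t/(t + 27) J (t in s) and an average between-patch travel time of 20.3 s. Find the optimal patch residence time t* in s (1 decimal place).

By the marginal value theorem, leave when the instantaneous gain rate g'(t) equals the habitat-wide average g(t)/(T + t).
g'(t) = 52·27/(t + 27)². Setting 52·27/(t+27)² = 52t/[(t+27)(20.3+t)] gives 27(20.3+t) = t(t+27), so t² = 27×20.3 = 548.1.
t* = √548.1 = 23.41 s.

23.4 s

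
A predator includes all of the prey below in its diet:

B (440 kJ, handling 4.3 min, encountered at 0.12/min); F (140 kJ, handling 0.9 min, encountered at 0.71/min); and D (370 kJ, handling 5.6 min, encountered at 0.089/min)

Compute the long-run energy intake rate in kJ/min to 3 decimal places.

Energy encountered per unit search time: 0.12×440 + 0.71×140 + 0.089×370 = 185.1 kJ/min.
Handling time per unit search time: 0.12×4.3 + 0.71×0.9 + 0.089×5.6 = 1.653.
Rate = 185.1/(1 + 1.653) = 69.77 kJ/min.

69.771 kJ/min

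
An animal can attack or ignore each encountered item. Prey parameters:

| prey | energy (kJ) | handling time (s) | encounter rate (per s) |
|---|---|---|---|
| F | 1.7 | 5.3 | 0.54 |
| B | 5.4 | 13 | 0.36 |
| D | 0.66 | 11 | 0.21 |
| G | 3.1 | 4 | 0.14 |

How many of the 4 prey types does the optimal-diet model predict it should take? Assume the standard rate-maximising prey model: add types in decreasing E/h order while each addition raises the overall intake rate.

E/h in descending order: G 0.775, B 0.415, F 0.321, D 0.06 kJ/s. The optimal diet is the largest prefix of this list for which every included type satisfies E_i/h_i > R on the types above it.
Rate on top 1: 0.2782. B: 0.415 > 0.2782 → include.
Rate on top 2: 0.3811. F: 0.321 < 0.3811 → exclude; stop.
Optimal diet: G, B — 2 of 4 types.

2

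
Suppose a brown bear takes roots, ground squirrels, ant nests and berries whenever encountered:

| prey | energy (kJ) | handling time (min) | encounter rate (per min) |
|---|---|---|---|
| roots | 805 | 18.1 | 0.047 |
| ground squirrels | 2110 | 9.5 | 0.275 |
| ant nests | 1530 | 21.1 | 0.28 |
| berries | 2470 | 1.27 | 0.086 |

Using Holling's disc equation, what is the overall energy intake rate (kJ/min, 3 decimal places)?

Energy encountered per unit search time: 0.047×805 + 0.275×2110 + 0.28×1530 + 0.086×2470 = 1259 kJ/min.
Handling time per unit search time: 0.047×18.1 + 0.275×9.5 + 0.28×21.1 + 0.086×1.27 = 9.48.
Rate = 1259/(1 + 9.48) = 120.1 kJ/min.

120.120 kJ/min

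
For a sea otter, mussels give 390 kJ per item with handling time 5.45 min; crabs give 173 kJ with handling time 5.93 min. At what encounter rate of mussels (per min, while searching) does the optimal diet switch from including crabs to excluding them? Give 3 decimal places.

0.126 per min

At the threshold, the rate on mussels alone equals the profitability of crabs: λ·390/(1 + λ·5.45) = 173/5.93 = 29.17.
Rearranging, λ(390 − 29.17×5.45) = 29.17, so λ = 29.17/231 = 0.1263 per min.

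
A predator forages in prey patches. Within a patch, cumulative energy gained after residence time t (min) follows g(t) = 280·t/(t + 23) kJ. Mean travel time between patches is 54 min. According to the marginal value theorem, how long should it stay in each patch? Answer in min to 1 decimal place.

35.2 min

Maximise g(t)/(T+t): set derivative to zero → g'(t)(T+t) = g(t).
g'(t) = 280·23/(t + 23)². Setting 280·23/(t+23)² = 280t/[(t+23)(54+t)] gives 23(54+t) = t(t+23), so t² = 23×54 = 1242.
t* = √1242 = 35.24 min.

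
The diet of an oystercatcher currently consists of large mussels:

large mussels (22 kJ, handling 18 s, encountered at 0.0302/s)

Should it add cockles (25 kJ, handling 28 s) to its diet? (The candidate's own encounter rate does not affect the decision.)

Yes

Current rate: (0.0302×22)/(1 + 0.0302×18) = 0.4304 kJ/s.
cockles: E/h = 25/28 = 0.8929 kJ/s.
Since 0.8929 > R, including cockles increases the long-run rate.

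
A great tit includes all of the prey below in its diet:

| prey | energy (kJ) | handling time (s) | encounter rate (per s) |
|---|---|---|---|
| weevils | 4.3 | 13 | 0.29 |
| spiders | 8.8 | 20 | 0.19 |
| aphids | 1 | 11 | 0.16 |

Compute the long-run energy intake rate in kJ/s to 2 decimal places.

R = (0.29×4.3 + 0.19×8.8 + 0.16×1) / (1 + 0.29×13 + 0.19×20 + 0.16×11) = 3.079/10.33 = 0.2981 kJ/s.

0.30 kJ/s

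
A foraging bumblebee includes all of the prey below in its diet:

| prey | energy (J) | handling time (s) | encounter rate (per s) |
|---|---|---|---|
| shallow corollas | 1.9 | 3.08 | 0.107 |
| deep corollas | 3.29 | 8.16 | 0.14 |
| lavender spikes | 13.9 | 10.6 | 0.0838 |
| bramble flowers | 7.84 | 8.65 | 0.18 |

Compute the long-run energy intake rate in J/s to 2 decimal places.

Energy encountered per unit search time: 0.107×1.9 + 0.14×3.29 + 0.0838×13.9 + 0.18×7.84 = 3.24 J/s.
Handling time per unit search time: 0.107×3.08 + 0.14×8.16 + 0.0838×10.6 + 0.18×8.65 = 3.917.
Rate = 3.24/(1 + 3.917) = 0.6589 J/s.

0.66 J/s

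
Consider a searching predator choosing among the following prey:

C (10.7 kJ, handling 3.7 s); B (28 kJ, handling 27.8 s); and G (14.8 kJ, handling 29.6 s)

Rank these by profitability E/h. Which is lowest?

Profitability E/h (kJ/s): C = 10.7/3.7 = 2.89, B = 28/27.8 = 1.01, G = 14.8/29.6 = 0.5.
Ranked: C > B > G.

G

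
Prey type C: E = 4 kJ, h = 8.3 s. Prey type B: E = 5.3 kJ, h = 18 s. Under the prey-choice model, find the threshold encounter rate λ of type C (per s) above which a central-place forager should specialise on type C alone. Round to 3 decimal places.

0.189 per s

At the threshold, the rate on type C alone equals the profitability of type B: λ·4/(1 + λ·8.3) = 5.3/18 = 0.2944.
Rearranging, λ(4 − 0.2944×8.3) = 0.2944, so λ = 0.2944/1.556 = 0.1892 per s.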